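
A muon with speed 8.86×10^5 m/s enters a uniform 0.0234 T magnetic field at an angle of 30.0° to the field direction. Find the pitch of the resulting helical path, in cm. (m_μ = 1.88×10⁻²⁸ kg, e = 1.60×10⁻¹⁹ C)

pitch ≈ 24.2 cm

The velocity component along B is v∥ = v cos30.0° = 7.67×10^5 m/s.
The cyclotron period T = 2πm/(qB) = 3.16×10^-7 s is set by m, q, B alone.
Pitch = v∥·T = (7.67×10^5)(3.16×10^-7) = 0.242 m.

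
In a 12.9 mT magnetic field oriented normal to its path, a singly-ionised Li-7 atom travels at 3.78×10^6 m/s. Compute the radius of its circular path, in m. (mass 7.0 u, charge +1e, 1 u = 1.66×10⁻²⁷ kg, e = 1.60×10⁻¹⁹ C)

The magnetic force provides the centripetal force: qvB = mv²/r, so r = mv/(qB).
r = (1.16×10^-26 kg)(3.78×10^6 m/s) / [(1×1.60×10^-19 C)(0.0129 T)] = 21.3 m.

r ≈ 21.3 m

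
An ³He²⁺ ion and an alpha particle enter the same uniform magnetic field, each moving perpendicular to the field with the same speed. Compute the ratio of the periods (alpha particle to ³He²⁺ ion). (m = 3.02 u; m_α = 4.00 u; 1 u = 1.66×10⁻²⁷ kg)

ratio ≈ 1.32

T = 2πm/(qB) is independent of speed, so T₂/T₁ = (m₂/q₂)/(m₁/q₁).
T_{alpha particle}/T_{³He²⁺ ion} = (6.64×10^-27/2e) / (5.01×10^-27/2e) = 1.32.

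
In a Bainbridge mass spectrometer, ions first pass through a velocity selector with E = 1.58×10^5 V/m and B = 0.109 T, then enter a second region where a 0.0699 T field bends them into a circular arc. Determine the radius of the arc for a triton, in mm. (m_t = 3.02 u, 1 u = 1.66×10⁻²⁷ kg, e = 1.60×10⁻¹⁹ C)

r ≈ 650 mm

The selector passes v = E/B = 1.58×10^5/0.109 = 1.45×10^6 m/s.
In the deflection region, r = mv/(qB₂) = (5.01×10^-27)(1.45×10^6) / [(1×1.60×10^-19)(0.0699)] = 0.650 m.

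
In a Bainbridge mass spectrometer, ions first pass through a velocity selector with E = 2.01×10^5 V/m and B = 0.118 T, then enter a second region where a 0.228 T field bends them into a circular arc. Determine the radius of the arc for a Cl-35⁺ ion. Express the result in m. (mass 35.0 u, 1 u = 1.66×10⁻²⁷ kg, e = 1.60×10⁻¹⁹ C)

r ≈ 2.71 m

The selector passes v = E/B = 2.01×10^5/0.118 = 1.70×10^6 m/s.
In the deflection region, r = mv/(qB₂) = (5.81×10^-26)(1.70×10^6) / [(1×1.60×10^-19)(0.228)] = 2.71 m.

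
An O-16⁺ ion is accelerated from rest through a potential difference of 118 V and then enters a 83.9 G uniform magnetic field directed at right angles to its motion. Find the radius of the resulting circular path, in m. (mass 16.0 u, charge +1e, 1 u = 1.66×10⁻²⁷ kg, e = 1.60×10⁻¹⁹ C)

r ≈ 0.746 m

The kinetic energy gained is K = qV = (1×1.60×10^-19)(118) = 1.89×10^-17 J.
v = √(2K/m) = 3.77×10^4 m/s.
r = mv/(qB) = (2.66×10^-26)(3.77×10^4) / [(1×1.60×10^-19)(8.39×10^-3)] = 0.746 m.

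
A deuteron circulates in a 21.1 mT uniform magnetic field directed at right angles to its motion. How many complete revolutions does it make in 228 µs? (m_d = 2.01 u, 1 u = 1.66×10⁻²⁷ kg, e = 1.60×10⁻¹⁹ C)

T = 2πm/(qB) = 2π(3.3366×10^-27) / [(1×1.60×10^-19)(0.0211)] = 6.2099×10^-6 s.
N = t/T = 2.28×10^-4 / 6.2099×10^-6 ≈ 36.72, so 36 complete revolutions.

N = 36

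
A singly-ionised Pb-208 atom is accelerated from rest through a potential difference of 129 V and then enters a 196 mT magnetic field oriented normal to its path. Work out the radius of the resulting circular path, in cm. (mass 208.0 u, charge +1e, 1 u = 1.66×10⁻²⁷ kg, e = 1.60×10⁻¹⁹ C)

r ≈ 12.0 cm

The kinetic energy gained is K = qV = (1×1.60×10^-19)(129) = 2.06×10^-17 J.
v = √(2K/m) = 1.09×10^4 m/s.
r = mv/(qB) = (3.45×10^-25)(1.09×10^4) / [(1×1.60×10^-19)(0.196)] = 0.120 m.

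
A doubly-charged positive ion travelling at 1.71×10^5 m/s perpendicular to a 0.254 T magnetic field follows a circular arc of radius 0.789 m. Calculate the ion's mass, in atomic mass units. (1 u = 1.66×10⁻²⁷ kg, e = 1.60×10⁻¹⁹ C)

m ≈ 226 u

qvB = mv²/r ⇒ m = qBr/v.
m = (2×1.60×10^-19)(0.254)(0.789) / (1.71×10^5) = 3.75×10^-25 kg = 226 u.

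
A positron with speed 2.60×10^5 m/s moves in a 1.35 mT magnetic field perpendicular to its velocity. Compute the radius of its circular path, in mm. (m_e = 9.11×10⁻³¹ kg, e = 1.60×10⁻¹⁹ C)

The magnetic force provides the centripetal force: qvB = mv²/r, so r = mv/(qB).
r = (9.11×10^-31 kg)(2.60×10^5 m/s) / [(1×1.60×10^-19 C)(1.35×10^-3 T)] = 1.10×10^-3 m.

r ≈ 1.10 mm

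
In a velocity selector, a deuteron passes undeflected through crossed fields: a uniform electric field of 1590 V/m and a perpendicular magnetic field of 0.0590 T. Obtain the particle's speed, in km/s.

For zero net force, qE = qvB, so v = E/B.
v = (1590) / (0.0590) = 2.69×10^4 m/s.

v ≈ 26.9 km/s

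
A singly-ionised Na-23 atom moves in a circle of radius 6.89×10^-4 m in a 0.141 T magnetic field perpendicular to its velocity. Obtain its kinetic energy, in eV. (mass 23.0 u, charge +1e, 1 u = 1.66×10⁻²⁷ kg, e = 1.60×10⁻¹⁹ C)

K ≈ 0.0198 eV

v = qBr/m = (1×1.60×10^-19)(0.141)(6.89×10^-4) / (3.82×10^-26) = 407 m/s.
K = ½mv² = 0.5·(3.82×10^-26)·(407)² = 3.16×10^-21 J = 0.0198 eV.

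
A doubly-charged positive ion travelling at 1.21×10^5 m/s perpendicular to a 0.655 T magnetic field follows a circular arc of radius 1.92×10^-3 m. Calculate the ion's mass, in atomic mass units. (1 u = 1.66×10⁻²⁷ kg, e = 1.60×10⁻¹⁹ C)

m ≈ 2.00 u

qvB = mv²/r ⇒ m = qBr/v.
m = (2×1.60×10^-19)(0.655)(1.92×10^-3) / (1.21×10^5) = 3.33×10^-27 kg = 2.00 u.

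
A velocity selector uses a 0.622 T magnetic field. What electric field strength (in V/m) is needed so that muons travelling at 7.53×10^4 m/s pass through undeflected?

E ≈ 4.68×10^4 V/m

qE = qvB ⇒ E = vB = (7.53×10^4)(0.622) = 4.68×10^4 V/m.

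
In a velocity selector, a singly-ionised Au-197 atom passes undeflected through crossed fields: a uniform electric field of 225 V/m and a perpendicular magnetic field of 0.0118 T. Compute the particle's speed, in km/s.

v ≈ 19.1 km/s

For zero net force, qE = qvB, so v = E/B.
v = (225) / (0.0118) = 1.91×10^4 m/s.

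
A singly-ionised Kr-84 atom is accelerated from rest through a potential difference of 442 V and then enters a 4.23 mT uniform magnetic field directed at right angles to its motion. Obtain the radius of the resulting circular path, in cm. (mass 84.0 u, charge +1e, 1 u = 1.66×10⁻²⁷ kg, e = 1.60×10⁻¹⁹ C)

r ≈ 656 cm

The kinetic energy gained is K = qV = (1×1.60×10^-19)(442) = 7.07×10^-17 J.
v = √(2K/m) = 3.18×10^4 m/s.
r = mv/(qB) = (1.39×10^-25)(3.18×10^4) / [(1×1.60×10^-19)(4.23×10^-3)] = 6.56 m.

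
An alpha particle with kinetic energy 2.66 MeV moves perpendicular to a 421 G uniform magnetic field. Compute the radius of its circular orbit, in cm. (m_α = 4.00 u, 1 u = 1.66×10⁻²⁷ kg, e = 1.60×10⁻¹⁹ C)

r ≈ 558 cm

Convert the energy: K = 2.66 MeV = 4.26×10^-13 J.
v = √(2K/m) = √(2·4.26×10^-13/6.64×10^-27) = 1.13×10^7 m/s.
r = mv/(qB) = (6.64×10^-27)(1.13×10^7) / [(2×1.60×10^-19)(0.0421)] = 5.58 m.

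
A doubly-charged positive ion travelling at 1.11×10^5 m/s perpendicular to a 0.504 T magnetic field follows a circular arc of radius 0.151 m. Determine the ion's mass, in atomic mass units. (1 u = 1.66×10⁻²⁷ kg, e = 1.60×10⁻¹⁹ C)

qvB = mv²/r ⇒ m = qBr/v.
m = (2×1.60×10^-19)(0.504)(0.151) / (1.11×10^5) = 2.19×10^-25 kg = 132 u.

m ≈ 132 u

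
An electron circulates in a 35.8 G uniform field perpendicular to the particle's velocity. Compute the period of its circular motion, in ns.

T ≈ 9.99 ns

The cyclotron period is independent of speed: T = 2πm/(qB).
T = 2π(9.11×10^-31) / [(1×1.60×10^-19)(3.58×10^-3)] = 9.99×10^-9 s.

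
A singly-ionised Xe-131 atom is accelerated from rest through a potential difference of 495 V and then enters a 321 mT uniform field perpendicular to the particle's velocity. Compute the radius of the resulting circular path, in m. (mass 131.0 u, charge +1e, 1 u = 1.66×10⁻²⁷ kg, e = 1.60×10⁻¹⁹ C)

r ≈ 0.114 m

The kinetic energy gained is K = qV = (1×1.60×10^-19)(495) = 7.92×10^-17 J.
v = √(2K/m) = 2.70×10^4 m/s.
r = mv/(qB) = (2.17×10^-25)(2.70×10^4) / [(1×1.60×10^-19)(0.321)] = 0.114 m.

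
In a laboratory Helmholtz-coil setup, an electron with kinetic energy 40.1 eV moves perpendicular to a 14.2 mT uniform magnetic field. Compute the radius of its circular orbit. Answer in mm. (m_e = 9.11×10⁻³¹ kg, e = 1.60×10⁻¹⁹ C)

r ≈ 1.50 mm

Convert the energy: K = 40.1 eV = 6.42×10^-18 J.
v = √(2K/m) = √(2·6.42×10^-18/9.11×10^-31) = 3.75×10^6 m/s.
r = mv/(qB) = (9.11×10^-31)(3.75×10^6) / [(1×1.60×10^-19)(0.0142)] = 1.50×10^-3 m.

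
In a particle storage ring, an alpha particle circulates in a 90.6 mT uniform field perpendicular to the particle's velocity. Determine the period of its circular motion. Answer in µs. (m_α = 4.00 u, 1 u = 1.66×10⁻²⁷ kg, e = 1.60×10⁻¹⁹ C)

The cyclotron period is independent of speed: T = 2πm/(qB).
T = 2π(6.64×10^-27) / [(2×1.60×10^-19)(0.0906)] = 1.44×10^-6 s.

T ≈ 1.44 µs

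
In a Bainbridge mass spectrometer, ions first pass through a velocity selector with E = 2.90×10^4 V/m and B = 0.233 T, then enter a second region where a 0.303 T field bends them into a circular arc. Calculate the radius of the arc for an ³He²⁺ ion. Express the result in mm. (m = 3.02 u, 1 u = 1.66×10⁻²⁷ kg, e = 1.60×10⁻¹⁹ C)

r ≈ 6.44 mm

The selector passes v = E/B = 2.90×10^4/0.233 = 1.24×10^5 m/s.
In the deflection region, r = mv/(qB₂) = (5.01×10^-27)(1.24×10^5) / [(2×1.60×10^-19)(0.303)] = 6.44×10^-3 m.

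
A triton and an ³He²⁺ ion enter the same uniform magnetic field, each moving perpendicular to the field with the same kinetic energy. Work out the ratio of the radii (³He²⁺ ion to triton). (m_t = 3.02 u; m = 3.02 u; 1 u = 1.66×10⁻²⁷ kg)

ratio ≈ 0.500

r = √(2mK)/(qB) ⇒ at equal K, r ∝ √m/q.
r_{³He²⁺ ion}/r_{triton} = 0.500.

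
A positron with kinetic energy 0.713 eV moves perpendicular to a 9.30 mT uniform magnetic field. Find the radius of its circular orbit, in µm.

r ≈ 306 µm

Convert the energy: K = 0.713 eV = 1.14×10^-19 J.
v = √(2K/m) = √(2·1.14×10^-19/9.11×10^-31) = 5.00×10^5 m/s.
r = mv/(qB) = (9.11×10^-31)(5.00×10^5) / [(1×1.60×10^-19)(9.30×10^-3)] = 3.06×10^-4 m.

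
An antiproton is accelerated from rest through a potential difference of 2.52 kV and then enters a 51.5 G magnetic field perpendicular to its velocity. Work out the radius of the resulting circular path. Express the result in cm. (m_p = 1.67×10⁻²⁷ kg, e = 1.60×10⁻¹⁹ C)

r ≈ 141 cm

The kinetic energy gained is K = qV = (1×1.60×10^-19)(2520) = 4.03×10^-16 J.
v = √(2K/m) = 6.95×10^5 m/s.
r = mv/(qB) = (1.67×10^-27)(6.95×10^5) / [(1×1.60×10^-19)(5.15×10^-3)] = 1.41 m.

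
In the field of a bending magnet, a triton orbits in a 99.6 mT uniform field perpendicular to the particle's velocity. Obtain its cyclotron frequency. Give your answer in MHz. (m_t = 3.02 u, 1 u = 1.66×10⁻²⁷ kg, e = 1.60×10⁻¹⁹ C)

f = qB/(2πm) = (1×1.60×10^-19)(0.0996) / [2π(5.01×10^-27)] = 5.06×10^5 Hz.

f ≈ 0.506 MHz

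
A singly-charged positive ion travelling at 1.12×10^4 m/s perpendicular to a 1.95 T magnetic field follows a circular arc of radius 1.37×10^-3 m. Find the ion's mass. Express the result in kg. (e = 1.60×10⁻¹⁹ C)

qvB = mv²/r ⇒ m = qBr/v.
m = (1×1.60×10^-19)(1.95)(1.37×10^-3) / (1.12×10^4) = 3.82×10^-26 kg.

m ≈ 3.82×10^-26 kg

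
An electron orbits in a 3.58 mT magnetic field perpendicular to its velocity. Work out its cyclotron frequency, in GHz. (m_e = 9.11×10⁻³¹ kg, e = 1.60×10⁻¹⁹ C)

f = qB/(2πm) = (1×1.60×10^-19)(3.58×10^-3) / [2π(9.11×10^-31)] = 1.00×10^8 Hz.

f ≈ 0.100 GHz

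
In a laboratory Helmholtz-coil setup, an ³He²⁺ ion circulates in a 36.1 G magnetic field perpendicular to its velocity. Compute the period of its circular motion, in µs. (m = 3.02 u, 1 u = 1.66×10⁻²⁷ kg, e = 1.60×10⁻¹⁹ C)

The cyclotron period is independent of speed: T = 2πm/(qB).
T = 2π(5.01×10^-27) / [(2×1.60×10^-19)(3.61×10^-3)] = 2.73×10^-5 s.

T ≈ 27.3 µs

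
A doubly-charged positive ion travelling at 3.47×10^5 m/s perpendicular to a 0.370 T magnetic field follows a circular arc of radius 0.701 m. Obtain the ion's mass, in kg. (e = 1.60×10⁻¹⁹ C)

m ≈ 2.39×10^-25 kg

qvB = mv²/r ⇒ m = qBr/v.
m = (2×1.60×10^-19)(0.370)(0.701) / (3.47×10^5) = 2.39×10^-25 kg.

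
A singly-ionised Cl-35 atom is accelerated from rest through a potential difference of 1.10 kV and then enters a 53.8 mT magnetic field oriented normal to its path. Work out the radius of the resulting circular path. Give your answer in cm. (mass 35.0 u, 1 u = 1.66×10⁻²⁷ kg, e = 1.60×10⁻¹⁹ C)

r ≈ 52.5 cm

The kinetic energy gained is K = qV = (1×1.60×10^-19)(1100) = 1.76×10^-16 J.
v = √(2K/m) = 7.78×10^4 m/s.
r = mv/(qB) = (5.81×10^-26)(7.78×10^4) / [(1×1.60×10^-19)(0.0538)] = 0.525 m.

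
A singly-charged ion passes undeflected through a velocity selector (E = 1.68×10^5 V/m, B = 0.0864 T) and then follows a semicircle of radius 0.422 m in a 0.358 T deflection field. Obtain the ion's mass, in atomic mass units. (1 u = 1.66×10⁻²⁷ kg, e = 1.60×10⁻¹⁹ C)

m ≈ 7.49 u

v = E/B₁ = 1.94×10^6 m/s.
From r = mv/(qB₂), m = qB₂r/v = (1×1.60×10^-19)(0.358)(0.422) / (1.94×10^6) = 1.24×10^-26 kg.
In atomic mass units: m = 1.24×10^-26 / 1.66×10^-27 = 7.49 u.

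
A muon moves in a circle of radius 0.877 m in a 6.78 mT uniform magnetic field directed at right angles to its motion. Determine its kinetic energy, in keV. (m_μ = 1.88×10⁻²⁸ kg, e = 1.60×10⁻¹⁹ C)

v = qBr/m = (1×1.60×10^-19)(6.78×10^-3)(0.877) / (1.88×10^-28) = 5.06×10^6 m/s.
K = ½mv² = 0.5·(1.88×10^-28)·(5.06×10^6)² = 2.41×10^-15 J = 15.0 keV.

K ≈ 15.0 keV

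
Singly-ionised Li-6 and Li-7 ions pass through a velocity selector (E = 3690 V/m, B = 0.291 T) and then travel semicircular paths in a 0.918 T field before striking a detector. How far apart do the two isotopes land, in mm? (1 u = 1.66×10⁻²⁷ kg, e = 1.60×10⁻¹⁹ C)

Δd ≈ 0.287 mm

Both emerge at v = E/B₁ = 1.27×10^4 m/s.
r = mv/(qB₂), so r₁ = 8.599×10^-4 m and r₂ = 1.003×10^-3 m, giving Δr = 1.43×10^-4 m.
After a semicircle each ion lands a diameter 2r from the entry slit, so the separation is 2Δr = 2.87×10^-4 m.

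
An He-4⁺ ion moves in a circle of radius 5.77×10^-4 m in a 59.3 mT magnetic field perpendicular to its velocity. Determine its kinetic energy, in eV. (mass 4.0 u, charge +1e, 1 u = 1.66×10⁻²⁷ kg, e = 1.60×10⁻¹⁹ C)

K ≈ 0.0141 eV

v = qBr/m = (1×1.60×10^-19)(0.0593)(5.77×10^-4) / (6.64×10^-27) = 824 m/s.
K = ½mv² = 0.5·(6.64×10^-27)·(824)² = 2.26×10^-21 J = 0.0141 eV.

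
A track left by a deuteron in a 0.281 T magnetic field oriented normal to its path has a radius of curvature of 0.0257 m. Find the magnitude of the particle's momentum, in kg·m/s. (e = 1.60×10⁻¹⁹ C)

p ≈ 1.16×10^-21 kg·m/s

Since qvB = mv²/r, the momentum p = mv = qBr.
p = (1×1.60×10^-19)(0.281)(0.0257) = 1.16×10^-21 kg·m/s.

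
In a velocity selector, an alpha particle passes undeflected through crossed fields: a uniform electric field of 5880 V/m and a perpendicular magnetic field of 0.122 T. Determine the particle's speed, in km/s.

v ≈ 48.2 km/s

For zero net force, qE = qvB, so v = E/B.
v = (5880) / (0.122) = 4.82×10^4 m/s.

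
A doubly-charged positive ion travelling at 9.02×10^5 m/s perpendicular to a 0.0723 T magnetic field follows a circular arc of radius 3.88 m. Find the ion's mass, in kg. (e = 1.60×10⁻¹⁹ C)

m ≈ 9.95×10^-26 kg

qvB = mv²/r ⇒ m = qBr/v.
m = (2×1.60×10^-19)(0.0723)(3.88) / (9.02×10^5) = 9.95×10^-26 kg.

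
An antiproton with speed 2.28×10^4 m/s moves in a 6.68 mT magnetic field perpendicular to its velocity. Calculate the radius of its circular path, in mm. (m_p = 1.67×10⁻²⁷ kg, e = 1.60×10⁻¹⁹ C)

r ≈ 35.6 mm

The magnetic force provides the centripetal force: qvB = mv²/r, so r = mv/(qB).
r = (1.67×10^-27 kg)(2.28×10^4 m/s) / [(1×1.60×10^-19 C)(6.68×10^-3 T)] = 0.0356 m.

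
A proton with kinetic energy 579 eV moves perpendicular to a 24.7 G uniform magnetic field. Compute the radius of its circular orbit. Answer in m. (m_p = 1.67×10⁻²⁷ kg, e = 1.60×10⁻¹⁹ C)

r ≈ 1.41 m

Convert the energy: K = 579 eV = 9.26×10^-17 J.
v = √(2K/m) = √(2·9.26×10^-17/1.67×10^-27) = 3.33×10^5 m/s.
r = mv/(qB) = (1.67×10^-27)(3.33×10^5) / [(1×1.60×10^-19)(2.47×10^-3)] = 1.41 m.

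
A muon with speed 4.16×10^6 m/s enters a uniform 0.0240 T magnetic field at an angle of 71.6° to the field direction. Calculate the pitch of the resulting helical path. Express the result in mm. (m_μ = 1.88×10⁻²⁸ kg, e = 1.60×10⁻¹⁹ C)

pitch ≈ 404 mm

The velocity component along B is v∥ = v cos71.6° = 1.31×10^6 m/s.
The cyclotron period T = 2πm/(qB) = 3.08×10^-7 s is set by m, q, B alone.
Pitch = v∥·T = (1.31×10^6)(3.08×10^-7) = 0.404 m.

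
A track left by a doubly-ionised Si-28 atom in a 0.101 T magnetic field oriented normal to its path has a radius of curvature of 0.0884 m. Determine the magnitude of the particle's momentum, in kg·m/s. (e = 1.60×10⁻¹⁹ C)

p ≈ 2.86×10^-21 kg·m/s

Since qvB = mv²/r, the momentum p = mv = qBr.
p = (2×1.60×10^-19)(0.101)(0.0884) = 2.86×10^-21 kg·m/s.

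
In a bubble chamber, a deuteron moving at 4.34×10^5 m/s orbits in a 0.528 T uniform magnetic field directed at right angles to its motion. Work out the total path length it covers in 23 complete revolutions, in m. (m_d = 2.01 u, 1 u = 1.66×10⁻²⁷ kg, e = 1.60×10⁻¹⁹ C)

r = mv/(qB) = 0.0171 m, so one revolution covers 2πr = 0.108 m.
In 23 revolutions: L = 23·2πr = 2.48 m.

L ≈ 2.48 m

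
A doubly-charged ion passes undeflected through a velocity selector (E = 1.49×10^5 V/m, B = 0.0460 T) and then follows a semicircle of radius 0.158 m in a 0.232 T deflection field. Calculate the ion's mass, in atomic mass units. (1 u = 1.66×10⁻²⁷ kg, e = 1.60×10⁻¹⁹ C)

v = E/B₁ = 3.24×10^6 m/s.
From r = mv/(qB₂), m = qB₂r/v = (2×1.60×10^-19)(0.232)(0.158) / (3.24×10^6) = 3.62×10^-27 kg.
In atomic mass units: m = 3.62×10^-27 / 1.66×10^-27 = 2.18 u.

m ≈ 2.18 u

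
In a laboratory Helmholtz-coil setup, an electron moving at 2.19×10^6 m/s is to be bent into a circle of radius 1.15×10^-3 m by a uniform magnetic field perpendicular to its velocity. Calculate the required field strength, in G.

B ≈ 108 G

qvB = mv²/r gives B = mv/(qr).
B = (9.11×10^-31)(2.19×10^6) / [(1×1.60×10^-19)(1.15×10^-3)] = 0.0108 T.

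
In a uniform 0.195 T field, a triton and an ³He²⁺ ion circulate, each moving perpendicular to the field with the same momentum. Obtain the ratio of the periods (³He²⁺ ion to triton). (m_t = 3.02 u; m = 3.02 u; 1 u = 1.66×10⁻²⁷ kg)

ratio ≈ 0.500

T = 2πm/(qB) is independent of speed, so T₂/T₁ = (m₂/q₂)/(m₁/q₁).
T_{³He²⁺ ion}/T_{triton} = (5.01×10^-27/2e) / (5.01×10^-27/1e) = 0.500.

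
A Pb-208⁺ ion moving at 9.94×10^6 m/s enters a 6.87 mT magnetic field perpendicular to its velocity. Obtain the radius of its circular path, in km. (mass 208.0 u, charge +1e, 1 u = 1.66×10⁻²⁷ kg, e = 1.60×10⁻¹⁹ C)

The magnetic force provides the centripetal force: qvB = mv²/r, so r = mv/(qB).
r = (3.45×10^-25 kg)(9.94×10^6 m/s) / [(1×1.60×10^-19 C)(6.87×10^-3 T)] = 3120 m.

r ≈ 3.12 km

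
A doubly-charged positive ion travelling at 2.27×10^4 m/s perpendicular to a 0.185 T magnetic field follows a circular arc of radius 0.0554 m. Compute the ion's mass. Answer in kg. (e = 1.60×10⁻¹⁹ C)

m ≈ 1.44×10^-25 kg

qvB = mv²/r ⇒ m = qBr/v.
m = (2×1.60×10^-19)(0.185)(0.0554) / (2.27×10^4) = 1.44×10^-25 kg.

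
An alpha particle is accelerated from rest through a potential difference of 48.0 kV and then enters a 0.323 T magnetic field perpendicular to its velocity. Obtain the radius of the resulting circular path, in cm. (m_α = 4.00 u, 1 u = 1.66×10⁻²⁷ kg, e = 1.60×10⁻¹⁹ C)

The kinetic energy gained is K = qV = (2×1.60×10^-19)(4.80×10^4) = 1.54×10^-14 J.
v = √(2K/m) = 2.15×10^6 m/s.
r = mv/(qB) = (6.64×10^-27)(2.15×10^6) / [(2×1.60×10^-19)(0.323)] = 0.138 m.

r ≈ 13.8 cm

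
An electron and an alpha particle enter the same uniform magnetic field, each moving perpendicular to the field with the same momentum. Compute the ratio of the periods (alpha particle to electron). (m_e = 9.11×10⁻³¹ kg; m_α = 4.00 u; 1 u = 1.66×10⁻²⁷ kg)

T = 2πm/(qB) is independent of speed, so T₂/T₁ = (m₂/q₂)/(m₁/q₁).
T_{alpha particle}/T_{electron} = (6.64×10^-27/2e) / (9.11×10^-31/1e) = 3640.

ratio ≈ 3640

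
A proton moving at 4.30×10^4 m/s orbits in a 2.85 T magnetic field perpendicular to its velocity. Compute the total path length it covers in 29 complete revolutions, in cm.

L ≈ 2.87 cm

r = mv/(qB) = 1.57×10^-4 m, so one revolution covers 2πr = 9.89×10^-4 m.
In 29 revolutions: L = 29·2πr = 0.0287 m.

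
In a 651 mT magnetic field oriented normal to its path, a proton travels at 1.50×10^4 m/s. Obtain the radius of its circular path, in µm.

The magnetic force provides the centripetal force: qvB = mv²/r, so r = mv/(qB).
r = (1.67×10^-27 kg)(1.50×10^4 m/s) / [(1×1.60×10^-19 C)(0.651 T)] = 2.40×10^-4 m.

r ≈ 240 µm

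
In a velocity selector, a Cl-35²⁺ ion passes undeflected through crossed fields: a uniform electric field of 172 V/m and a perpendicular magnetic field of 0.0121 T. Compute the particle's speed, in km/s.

For zero net force, qE = qvB, so v = E/B.
v = (172) / (0.0121) = 1.42×10^4 m/s.

v ≈ 14.2 km/s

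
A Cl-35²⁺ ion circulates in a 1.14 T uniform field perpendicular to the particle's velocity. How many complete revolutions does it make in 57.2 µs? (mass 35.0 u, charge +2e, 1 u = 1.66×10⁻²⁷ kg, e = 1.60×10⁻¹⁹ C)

N = 57

T = 2πm/(qB) = 2π(5.81×10^-26) / [(2×1.60×10^-19)(1.14)] = 1.0007×10^-6 s.
N = t/T = 5.72×10^-5 / 1.0007×10^-6 ≈ 57.16, so 57 complete revolutions.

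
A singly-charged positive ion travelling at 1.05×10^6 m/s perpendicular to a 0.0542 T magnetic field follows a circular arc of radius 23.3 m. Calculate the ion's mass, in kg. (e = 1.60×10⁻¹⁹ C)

m ≈ 1.92×10^-25 kg

qvB = mv²/r ⇒ m = qBr/v.
m = (1×1.60×10^-19)(0.0542)(23.3) / (1.05×10^6) = 1.92×10^-25 kg.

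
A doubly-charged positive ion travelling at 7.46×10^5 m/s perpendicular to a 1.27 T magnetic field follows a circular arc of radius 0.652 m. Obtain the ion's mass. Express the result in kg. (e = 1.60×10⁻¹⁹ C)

qvB = mv²/r ⇒ m = qBr/v.
m = (2×1.60×10^-19)(1.27)(0.652) / (7.46×10^5) = 3.55×10^-25 kg.

m ≈ 3.55×10^-25 kg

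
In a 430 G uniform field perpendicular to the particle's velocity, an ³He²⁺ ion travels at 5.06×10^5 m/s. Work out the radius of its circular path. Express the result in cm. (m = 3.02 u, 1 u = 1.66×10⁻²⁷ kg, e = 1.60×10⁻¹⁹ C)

r ≈ 18.4 cm

The magnetic force provides the centripetal force: qvB = mv²/r, so r = mv/(qB).
r = (5.01×10^-27 kg)(5.06×10^5 m/s) / [(2×1.60×10^-19 C)(0.0430 T)] = 0.184 m.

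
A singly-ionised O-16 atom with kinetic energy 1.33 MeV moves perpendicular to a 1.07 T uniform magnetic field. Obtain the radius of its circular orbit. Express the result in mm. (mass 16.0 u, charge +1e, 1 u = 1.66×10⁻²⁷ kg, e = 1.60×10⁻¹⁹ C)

Convert the energy: K = 1.33 MeV = 2.13×10^-13 J.
v = √(2K/m) = √(2·2.13×10^-13/2.66×10^-26) = 4.00×10^6 m/s.
r = mv/(qB) = (2.66×10^-26)(4.00×10^6) / [(1×1.60×10^-19)(1.07)] = 0.621 m.

r ≈ 621 mm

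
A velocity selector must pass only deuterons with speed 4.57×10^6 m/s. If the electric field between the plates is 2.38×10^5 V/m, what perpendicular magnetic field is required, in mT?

B ≈ 52.1 mT

qE = qvB ⇒ B = E/v = (2.38×10^5) / (4.57×10^6) = 0.0521 T.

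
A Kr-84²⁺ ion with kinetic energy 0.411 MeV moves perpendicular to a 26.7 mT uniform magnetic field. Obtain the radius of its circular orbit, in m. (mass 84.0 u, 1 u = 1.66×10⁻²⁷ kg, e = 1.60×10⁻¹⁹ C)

Convert the energy: K = 0.411 MeV = 6.58×10^-14 J.
v = √(2K/m) = √(2·6.58×10^-14/1.39×10^-25) = 9.71×10^5 m/s.
r = mv/(qB) = (1.39×10^-25)(9.71×10^5) / [(2×1.60×10^-19)(0.0267)] = 15.8 m.

r ≈ 15.8 m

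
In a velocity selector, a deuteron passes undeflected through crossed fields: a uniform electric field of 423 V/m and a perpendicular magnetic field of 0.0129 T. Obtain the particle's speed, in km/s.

v ≈ 32.8 km/s

For zero net force, qE = qvB, so v = E/B.
v = (423) / (0.0129) = 3.28×10^4 m/s.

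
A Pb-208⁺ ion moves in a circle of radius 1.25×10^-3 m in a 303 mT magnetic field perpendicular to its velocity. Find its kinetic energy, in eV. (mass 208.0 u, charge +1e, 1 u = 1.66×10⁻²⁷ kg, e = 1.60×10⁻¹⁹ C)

v = qBr/m = (1×1.60×10^-19)(0.303)(1.25×10^-3) / (3.45×10^-25) = 176 m/s.
K = ½mv² = 0.5·(3.45×10^-25)·(176)² = 5.32×10^-21 J = 0.0332 eV.

K ≈ 0.0332 eV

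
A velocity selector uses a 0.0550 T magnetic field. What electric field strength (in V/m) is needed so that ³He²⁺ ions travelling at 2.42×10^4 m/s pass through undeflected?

E ≈ 1330 V/m

qE = qvB ⇒ E = vB = (2.42×10^4)(0.0550) = 1330 V/m.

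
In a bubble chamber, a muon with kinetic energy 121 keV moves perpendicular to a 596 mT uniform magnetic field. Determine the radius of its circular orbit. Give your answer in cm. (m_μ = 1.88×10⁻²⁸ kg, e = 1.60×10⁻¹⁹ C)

Convert the energy: K = 121 keV = 1.94×10^-14 J.
v = √(2K/m) = √(2·1.94×10^-14/1.88×10^-28) = 1.44×10^7 m/s.
r = mv/(qB) = (1.88×10^-28)(1.44×10^7) / [(1×1.60×10^-19)(0.596)] = 0.0283 m.

r ≈ 2.83 cm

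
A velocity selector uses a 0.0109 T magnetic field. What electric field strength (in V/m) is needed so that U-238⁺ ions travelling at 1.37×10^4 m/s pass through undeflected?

E ≈ 149 V/m

qE = qvB ⇒ E = vB = (1.37×10^4)(0.0109) = 149 V/m.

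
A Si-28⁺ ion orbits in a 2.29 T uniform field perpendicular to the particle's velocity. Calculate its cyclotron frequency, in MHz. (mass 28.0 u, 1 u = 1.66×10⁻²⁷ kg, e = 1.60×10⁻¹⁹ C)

f = qB/(2πm) = (1×1.60×10^-19)(2.29) / [2π(4.65×10^-26)] = 1.25×10^6 Hz.

f ≈ 1.25 MHz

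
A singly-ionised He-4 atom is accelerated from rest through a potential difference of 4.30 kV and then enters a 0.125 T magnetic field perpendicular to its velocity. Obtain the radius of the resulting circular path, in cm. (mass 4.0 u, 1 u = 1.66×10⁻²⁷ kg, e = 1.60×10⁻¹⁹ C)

r ≈ 15.1 cm

The kinetic energy gained is K = qV = (1×1.60×10^-19)(4300) = 6.88×10^-16 J.
v = √(2K/m) = 4.55×10^5 m/s.
r = mv/(qB) = (6.64×10^-27)(4.55×10^5) / [(1×1.60×10^-19)(0.125)] = 0.151 m.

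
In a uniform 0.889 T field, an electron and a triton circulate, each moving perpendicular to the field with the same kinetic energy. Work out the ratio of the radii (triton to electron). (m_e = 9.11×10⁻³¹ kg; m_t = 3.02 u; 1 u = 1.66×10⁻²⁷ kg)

r = √(2mK)/(qB) ⇒ at equal K, r ∝ √m/q.
r_{triton}/r_{electron} = 74.2.

ratio ≈ 74.2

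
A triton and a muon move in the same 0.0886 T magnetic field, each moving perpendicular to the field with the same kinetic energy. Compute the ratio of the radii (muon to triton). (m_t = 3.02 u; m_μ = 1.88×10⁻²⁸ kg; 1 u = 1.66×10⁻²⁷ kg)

ratio ≈ 0.194

r = √(2mK)/(qB) ⇒ at equal K, r ∝ √m/q.
r_{muon}/r_{triton} = 0.194.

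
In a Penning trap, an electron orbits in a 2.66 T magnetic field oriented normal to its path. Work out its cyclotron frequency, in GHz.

f = qB/(2πm) = (1×1.60×10^-19)(2.66) / [2π(9.11×10^-31)] = 7.44×10^10 Hz.

f ≈ 74.4 GHz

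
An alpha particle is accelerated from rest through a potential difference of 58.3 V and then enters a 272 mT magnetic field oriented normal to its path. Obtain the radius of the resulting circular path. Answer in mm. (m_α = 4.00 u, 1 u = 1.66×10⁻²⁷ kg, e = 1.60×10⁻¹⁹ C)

The kinetic energy gained is K = qV = (2×1.60×10^-19)(58.3) = 1.87×10^-17 J.
v = √(2K/m) = 7.50×10^4 m/s.
r = mv/(qB) = (6.64×10^-27)(7.50×10^4) / [(2×1.60×10^-19)(0.272)] = 5.72×10^-3 m.

r ≈ 5.72 mm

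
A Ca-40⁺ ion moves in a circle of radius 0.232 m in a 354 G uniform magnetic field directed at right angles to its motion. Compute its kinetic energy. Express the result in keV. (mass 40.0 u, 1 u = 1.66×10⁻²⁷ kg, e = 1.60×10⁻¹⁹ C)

K ≈ 0.0813 keV

v = qBr/m = (1×1.60×10^-19)(0.0354)(0.232) / (6.64×10^-26) = 1.98×10^4 m/s.
K = ½mv² = 0.5·(6.64×10^-26)·(1.98×10^4)² = 1.30×10^-17 J = 0.0813 keV.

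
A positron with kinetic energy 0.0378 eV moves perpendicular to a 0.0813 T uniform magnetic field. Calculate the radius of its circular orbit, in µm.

r ≈ 8.07 µm

Convert the energy: K = 0.0378 eV = 6.05×10^-21 J.
v = √(2K/m) = √(2·6.05×10^-21/9.11×10^-31) = 1.15×10^5 m/s.
r = mv/(qB) = (9.11×10^-31)(1.15×10^5) / [(1×1.60×10^-19)(0.0813)] = 8.07×10^-6 m.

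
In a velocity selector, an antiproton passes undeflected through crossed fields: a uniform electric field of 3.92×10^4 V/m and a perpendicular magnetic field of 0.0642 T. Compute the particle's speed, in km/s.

v ≈ 611 km/s

For zero net force, qE = qvB, so v = E/B.
v = (3.92×10^4) / (0.0642) = 6.11×10^5 m/s.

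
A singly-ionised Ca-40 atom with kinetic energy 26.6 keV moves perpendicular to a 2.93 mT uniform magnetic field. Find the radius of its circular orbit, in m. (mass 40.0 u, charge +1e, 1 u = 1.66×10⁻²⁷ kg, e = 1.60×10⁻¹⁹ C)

r ≈ 50.7 m

Convert the energy: K = 26.6 keV = 4.26×10^-15 J.
v = √(2K/m) = √(2·4.26×10^-15/6.64×10^-26) = 3.58×10^5 m/s.
r = mv/(qB) = (6.64×10^-26)(3.58×10^5) / [(1×1.60×10^-19)(2.93×10^-3)] = 50.7 m.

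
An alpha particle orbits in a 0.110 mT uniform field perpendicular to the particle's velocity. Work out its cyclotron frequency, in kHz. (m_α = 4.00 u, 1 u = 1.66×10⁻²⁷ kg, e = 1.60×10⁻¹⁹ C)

f ≈ 0.844 kHz

f = qB/(2πm) = (2×1.60×10^-19)(1.10×10^-4) / [2π(6.64×10^-27)] = 844 Hz.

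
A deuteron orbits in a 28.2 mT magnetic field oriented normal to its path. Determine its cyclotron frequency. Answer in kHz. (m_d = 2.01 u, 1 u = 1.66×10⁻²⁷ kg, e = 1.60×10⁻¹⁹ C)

f = qB/(2πm) = (1×1.60×10^-19)(0.0282) / [2π(3.34×10^-27)] = 2.15×10^5 Hz.

f ≈ 215 kHz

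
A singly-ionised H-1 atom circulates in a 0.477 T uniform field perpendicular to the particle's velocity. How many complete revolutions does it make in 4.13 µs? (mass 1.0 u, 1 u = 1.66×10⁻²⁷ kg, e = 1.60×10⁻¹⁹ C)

N = 30

T = 2πm/(qB) = 2π(1.66×10^-27) / [(1×1.60×10^-19)(0.477)] = 1.3666×10^-7 s.
N = t/T = 4.13×10^-6 / 1.3666×10^-7 ≈ 30.22, so 30 complete revolutions.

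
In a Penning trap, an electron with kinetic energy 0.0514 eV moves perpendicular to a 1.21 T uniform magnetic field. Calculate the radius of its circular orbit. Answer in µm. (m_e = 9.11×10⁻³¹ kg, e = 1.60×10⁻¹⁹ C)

r ≈ 0.632 µm

Convert the energy: K = 0.0514 eV = 8.22×10^-21 J.
v = √(2K/m) = √(2·8.22×10^-21/9.11×10^-31) = 1.34×10^5 m/s.
r = mv/(qB) = (9.11×10^-31)(1.34×10^5) / [(1×1.60×10^-19)(1.21)] = 6.32×10^-7 m.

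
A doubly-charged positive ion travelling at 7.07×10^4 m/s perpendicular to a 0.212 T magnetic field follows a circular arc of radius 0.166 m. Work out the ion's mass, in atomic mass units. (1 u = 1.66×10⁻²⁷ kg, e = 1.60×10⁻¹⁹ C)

qvB = mv²/r ⇒ m = qBr/v.
m = (2×1.60×10^-19)(0.212)(0.166) / (7.07×10^4) = 1.59×10^-25 kg = 96.0 u.

m ≈ 96.0 u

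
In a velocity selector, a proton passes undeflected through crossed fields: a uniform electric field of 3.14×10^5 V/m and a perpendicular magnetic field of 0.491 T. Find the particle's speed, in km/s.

For zero net force, qE = qvB, so v = E/B.
v = (3.14×10^5) / (0.491) = 6.40×10^5 m/s.

v ≈ 640 km/s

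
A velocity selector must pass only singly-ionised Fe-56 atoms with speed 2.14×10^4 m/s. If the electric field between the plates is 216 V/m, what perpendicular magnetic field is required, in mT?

B ≈ 10.1 mT

qE = qvB ⇒ B = E/v = (216) / (2.14×10^4) = 0.0101 T.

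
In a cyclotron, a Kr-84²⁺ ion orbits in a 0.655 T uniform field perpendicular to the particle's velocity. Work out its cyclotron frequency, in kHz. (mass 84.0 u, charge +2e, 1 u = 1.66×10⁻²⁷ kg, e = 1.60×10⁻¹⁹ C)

f ≈ 239 kHz

f = qB/(2πm) = (2×1.60×10^-19)(0.655) / [2π(1.39×10^-25)] = 2.39×10^5 Hz.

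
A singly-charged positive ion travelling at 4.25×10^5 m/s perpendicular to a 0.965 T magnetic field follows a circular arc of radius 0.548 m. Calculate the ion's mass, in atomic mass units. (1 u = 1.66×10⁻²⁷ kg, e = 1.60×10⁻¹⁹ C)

qvB = mv²/r ⇒ m = qBr/v.
m = (1×1.60×10^-19)(0.965)(0.548) / (4.25×10^5) = 1.99×10^-25 kg = 120 u.

m ≈ 120 u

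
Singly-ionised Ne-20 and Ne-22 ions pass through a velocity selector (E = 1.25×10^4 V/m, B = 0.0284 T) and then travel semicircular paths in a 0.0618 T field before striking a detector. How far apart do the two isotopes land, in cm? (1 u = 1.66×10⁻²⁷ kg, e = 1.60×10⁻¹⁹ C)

Both emerge at v = E/B₁ = 4.40×10^5 m/s.
r = mv/(qB₂), so r₁ = 1.478 m and r₂ = 1.626 m, giving Δr = 0.148 m.
After a semicircle each ion lands a diameter 2r from the entry slit, so the separation is 2Δr = 0.296 m.

Δd ≈ 29.6 cm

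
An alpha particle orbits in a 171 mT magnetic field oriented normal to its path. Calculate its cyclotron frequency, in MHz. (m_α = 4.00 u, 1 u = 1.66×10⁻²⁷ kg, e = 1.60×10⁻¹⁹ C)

f ≈ 1.31 MHz

f = qB/(2πm) = (2×1.60×10^-19)(0.171) / [2π(6.64×10^-27)] = 1.31×10^6 Hz.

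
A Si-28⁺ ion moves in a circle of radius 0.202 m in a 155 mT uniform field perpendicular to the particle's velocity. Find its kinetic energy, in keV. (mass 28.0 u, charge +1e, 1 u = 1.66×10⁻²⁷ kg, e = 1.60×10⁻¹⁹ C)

K ≈ 1.69 keV

v = qBr/m = (1×1.60×10^-19)(0.155)(0.202) / (4.65×10^-26) = 1.08×10^5 m/s.
K = ½mv² = 0.5·(4.65×10^-26)·(1.08×10^5)² = 2.70×10^-16 J = 1.69 keV.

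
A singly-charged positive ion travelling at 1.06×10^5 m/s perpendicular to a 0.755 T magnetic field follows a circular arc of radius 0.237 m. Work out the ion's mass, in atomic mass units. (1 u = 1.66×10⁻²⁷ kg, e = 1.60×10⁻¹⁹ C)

m ≈ 163 u

qvB = mv²/r ⇒ m = qBr/v.
m = (1×1.60×10^-19)(0.755)(0.237) / (1.06×10^5) = 2.70×10^-25 kg = 163 u.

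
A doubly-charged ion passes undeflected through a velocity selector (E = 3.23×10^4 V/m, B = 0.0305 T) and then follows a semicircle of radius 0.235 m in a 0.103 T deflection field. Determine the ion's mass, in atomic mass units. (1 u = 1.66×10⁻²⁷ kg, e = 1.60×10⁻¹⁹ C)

m ≈ 4.41 u

v = E/B₁ = 1.06×10^6 m/s.
From r = mv/(qB₂), m = qB₂r/v = (2×1.60×10^-19)(0.103)(0.235) / (1.06×10^6) = 7.31×10^-27 kg.
In atomic mass units: m = 7.31×10^-27 / 1.66×10^-27 = 4.41 u.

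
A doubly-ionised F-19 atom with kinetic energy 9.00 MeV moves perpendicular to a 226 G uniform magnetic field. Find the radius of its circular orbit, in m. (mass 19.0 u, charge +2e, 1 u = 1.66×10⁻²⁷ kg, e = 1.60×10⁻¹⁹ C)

r ≈ 41.7 m

Convert the energy: K = 9.00 MeV = 1.44×10^-12 J.
v = √(2K/m) = √(2·1.44×10^-12/3.15×10^-26) = 9.56×10^6 m/s.
r = mv/(qB) = (3.15×10^-26)(9.56×10^6) / [(2×1.60×10^-19)(0.0226)] = 41.7 m.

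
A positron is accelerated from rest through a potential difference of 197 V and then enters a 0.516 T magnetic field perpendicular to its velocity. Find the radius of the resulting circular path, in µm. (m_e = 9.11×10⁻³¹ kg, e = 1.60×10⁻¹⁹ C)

r ≈ 91.8 µm

The kinetic energy gained is K = qV = (1×1.60×10^-19)(197) = 3.15×10^-17 J.
v = √(2K/m) = 8.32×10^6 m/s.
r = mv/(qB) = (9.11×10^-31)(8.32×10^6) / [(1×1.60×10^-19)(0.516)] = 9.18×10^-5 m.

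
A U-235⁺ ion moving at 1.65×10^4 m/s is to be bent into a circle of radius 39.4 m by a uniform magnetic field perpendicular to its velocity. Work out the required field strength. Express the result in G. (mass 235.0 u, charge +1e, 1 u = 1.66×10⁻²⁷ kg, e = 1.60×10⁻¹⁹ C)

B ≈ 10.2 G

qvB = mv²/r gives B = mv/(qr).
B = (3.90×10^-25)(1.65×10^4) / [(1×1.60×10^-19)(39.4)] = 1.02×10^-3 T.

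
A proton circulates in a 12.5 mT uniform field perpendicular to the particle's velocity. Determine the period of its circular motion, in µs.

T ≈ 5.25 µs

The cyclotron period is independent of speed: T = 2πm/(qB).
T = 2π(1.67×10^-27) / [(1×1.60×10^-19)(0.0125)] = 5.25×10^-6 s.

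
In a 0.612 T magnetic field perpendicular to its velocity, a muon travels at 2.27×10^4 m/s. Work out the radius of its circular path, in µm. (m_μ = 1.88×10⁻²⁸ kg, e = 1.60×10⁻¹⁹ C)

r ≈ 43.6 µm

The magnetic force provides the centripetal force: qvB = mv²/r, so r = mv/(qB).
r = (1.88×10^-28 kg)(2.27×10^4 m/s) / [(1×1.60×10^-19 C)(0.612 T)] = 4.36×10^-5 m.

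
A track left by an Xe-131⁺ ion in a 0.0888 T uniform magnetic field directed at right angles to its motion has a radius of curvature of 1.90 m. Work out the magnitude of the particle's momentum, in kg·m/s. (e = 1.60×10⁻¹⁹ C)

Since qvB = mv²/r, the momentum p = mv = qBr.
p = (1×1.60×10^-19)(0.0888)(1.90) = 2.70×10^-20 kg·m/s.

p ≈ 2.70×10^-20 kg·m/s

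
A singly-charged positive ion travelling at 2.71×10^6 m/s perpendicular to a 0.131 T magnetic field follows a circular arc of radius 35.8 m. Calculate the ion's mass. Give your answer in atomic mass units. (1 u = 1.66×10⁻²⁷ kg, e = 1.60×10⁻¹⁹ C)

m ≈ 167 u

qvB = mv²/r ⇒ m = qBr/v.
m = (1×1.60×10^-19)(0.131)(35.8) / (2.71×10^6) = 2.77×10^-25 kg = 167 u.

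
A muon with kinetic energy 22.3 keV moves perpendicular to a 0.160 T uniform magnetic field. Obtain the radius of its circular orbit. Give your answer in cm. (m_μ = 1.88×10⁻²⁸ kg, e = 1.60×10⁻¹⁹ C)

Convert the energy: K = 22.3 keV = 3.57×10^-15 J.
v = √(2K/m) = √(2·3.57×10^-15/1.88×10^-28) = 6.16×10^6 m/s.
r = mv/(qB) = (1.88×10^-28)(6.16×10^6) / [(1×1.60×10^-19)(0.160)] = 0.0452 m.

r ≈ 4.52 cm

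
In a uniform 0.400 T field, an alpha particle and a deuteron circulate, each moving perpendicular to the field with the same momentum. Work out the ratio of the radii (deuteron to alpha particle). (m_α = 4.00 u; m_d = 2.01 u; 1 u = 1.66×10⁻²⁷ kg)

r = p/(qB) ⇒ at equal p, r ∝ 1/q.
r_{deuteron}/r_{alpha particle} = 2.00.

ratio ≈ 2.00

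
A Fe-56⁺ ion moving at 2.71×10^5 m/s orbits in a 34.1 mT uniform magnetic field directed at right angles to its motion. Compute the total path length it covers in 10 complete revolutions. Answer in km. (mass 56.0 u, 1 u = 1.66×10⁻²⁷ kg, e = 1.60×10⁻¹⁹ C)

r = mv/(qB) = 4.62 m, so one revolution covers 2πr = 29.0 m.
In 10 revolutions: L = 10·2πr = 290 m.

L ≈ 0.290 km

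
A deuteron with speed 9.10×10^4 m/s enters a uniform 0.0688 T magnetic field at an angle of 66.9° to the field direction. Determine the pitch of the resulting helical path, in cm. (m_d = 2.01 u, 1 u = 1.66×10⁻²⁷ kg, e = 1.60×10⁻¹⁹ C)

The velocity component along B is v∥ = v cos66.9° = 3.57×10^4 m/s.
The cyclotron period T = 2πm/(qB) = 1.90×10^-6 s is set by m, q, B alone.
Pitch = v∥·T = (3.57×10^4)(1.90×10^-6) = 0.0680 m.

pitch ≈ 6.80 cm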